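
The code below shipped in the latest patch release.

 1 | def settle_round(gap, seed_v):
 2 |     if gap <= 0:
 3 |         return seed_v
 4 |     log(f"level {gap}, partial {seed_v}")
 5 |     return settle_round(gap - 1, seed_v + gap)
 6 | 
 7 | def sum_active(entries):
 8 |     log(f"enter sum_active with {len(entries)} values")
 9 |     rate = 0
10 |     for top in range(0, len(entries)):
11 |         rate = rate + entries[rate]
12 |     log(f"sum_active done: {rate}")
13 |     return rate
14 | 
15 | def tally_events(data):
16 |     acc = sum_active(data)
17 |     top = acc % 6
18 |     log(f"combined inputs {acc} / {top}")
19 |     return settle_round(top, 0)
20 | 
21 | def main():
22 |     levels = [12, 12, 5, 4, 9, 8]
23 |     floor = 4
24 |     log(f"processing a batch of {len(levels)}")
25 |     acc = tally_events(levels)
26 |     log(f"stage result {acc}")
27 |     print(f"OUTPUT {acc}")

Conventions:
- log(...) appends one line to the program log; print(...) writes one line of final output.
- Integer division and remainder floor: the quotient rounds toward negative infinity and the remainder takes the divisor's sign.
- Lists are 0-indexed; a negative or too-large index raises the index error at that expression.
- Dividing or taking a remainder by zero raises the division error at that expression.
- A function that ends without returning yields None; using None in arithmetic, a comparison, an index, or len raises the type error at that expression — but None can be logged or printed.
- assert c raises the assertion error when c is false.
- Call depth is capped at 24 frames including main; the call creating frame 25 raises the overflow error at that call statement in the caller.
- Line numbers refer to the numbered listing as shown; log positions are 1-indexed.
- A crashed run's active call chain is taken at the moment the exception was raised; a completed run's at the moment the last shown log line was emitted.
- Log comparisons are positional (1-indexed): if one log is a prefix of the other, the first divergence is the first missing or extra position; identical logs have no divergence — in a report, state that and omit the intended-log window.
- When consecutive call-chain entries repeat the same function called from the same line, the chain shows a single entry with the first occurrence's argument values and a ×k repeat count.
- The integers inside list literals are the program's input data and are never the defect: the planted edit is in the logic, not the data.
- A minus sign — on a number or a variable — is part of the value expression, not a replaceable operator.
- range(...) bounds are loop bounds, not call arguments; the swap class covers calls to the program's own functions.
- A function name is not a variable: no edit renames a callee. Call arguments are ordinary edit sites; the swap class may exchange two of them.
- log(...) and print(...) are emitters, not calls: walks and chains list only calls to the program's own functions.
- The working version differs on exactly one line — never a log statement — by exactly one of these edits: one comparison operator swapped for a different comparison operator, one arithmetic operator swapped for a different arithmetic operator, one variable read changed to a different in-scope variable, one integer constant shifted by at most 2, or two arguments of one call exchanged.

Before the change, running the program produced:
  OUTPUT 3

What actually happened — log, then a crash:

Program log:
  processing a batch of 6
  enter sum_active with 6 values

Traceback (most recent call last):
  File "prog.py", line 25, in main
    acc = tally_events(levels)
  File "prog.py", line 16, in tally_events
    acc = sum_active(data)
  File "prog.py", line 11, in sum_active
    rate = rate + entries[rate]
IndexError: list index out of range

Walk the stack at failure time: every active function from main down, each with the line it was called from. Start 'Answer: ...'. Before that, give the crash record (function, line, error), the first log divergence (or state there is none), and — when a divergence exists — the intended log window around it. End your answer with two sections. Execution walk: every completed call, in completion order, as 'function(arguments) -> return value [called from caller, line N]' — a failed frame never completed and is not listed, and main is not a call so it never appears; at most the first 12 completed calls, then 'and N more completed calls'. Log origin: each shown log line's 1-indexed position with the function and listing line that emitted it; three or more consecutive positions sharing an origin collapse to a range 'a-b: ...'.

Answer: main -> tally_events (called at line 25) -> sum_active (called at line 16).
Key fact: The log ends early — 2 lines, where the working version next logs 'sum_active done: 50'.
Crash: sum_active, line 11, IndexError.
First divergence: position 3 — the faulty run's log ends after 2 lines; the working version continues with 'sum_active done: 50'.
Intended log window:
  1: processing a batch of 6
  2: enter sum_active with 6 values
  3: sum_active done: 50
  4: combined inputs 50 / 2
Execution walk:
  (no call completed)
Origin of each log line:
  1: emitted by main (line 24)
  2: emitted by sum_active (line 8)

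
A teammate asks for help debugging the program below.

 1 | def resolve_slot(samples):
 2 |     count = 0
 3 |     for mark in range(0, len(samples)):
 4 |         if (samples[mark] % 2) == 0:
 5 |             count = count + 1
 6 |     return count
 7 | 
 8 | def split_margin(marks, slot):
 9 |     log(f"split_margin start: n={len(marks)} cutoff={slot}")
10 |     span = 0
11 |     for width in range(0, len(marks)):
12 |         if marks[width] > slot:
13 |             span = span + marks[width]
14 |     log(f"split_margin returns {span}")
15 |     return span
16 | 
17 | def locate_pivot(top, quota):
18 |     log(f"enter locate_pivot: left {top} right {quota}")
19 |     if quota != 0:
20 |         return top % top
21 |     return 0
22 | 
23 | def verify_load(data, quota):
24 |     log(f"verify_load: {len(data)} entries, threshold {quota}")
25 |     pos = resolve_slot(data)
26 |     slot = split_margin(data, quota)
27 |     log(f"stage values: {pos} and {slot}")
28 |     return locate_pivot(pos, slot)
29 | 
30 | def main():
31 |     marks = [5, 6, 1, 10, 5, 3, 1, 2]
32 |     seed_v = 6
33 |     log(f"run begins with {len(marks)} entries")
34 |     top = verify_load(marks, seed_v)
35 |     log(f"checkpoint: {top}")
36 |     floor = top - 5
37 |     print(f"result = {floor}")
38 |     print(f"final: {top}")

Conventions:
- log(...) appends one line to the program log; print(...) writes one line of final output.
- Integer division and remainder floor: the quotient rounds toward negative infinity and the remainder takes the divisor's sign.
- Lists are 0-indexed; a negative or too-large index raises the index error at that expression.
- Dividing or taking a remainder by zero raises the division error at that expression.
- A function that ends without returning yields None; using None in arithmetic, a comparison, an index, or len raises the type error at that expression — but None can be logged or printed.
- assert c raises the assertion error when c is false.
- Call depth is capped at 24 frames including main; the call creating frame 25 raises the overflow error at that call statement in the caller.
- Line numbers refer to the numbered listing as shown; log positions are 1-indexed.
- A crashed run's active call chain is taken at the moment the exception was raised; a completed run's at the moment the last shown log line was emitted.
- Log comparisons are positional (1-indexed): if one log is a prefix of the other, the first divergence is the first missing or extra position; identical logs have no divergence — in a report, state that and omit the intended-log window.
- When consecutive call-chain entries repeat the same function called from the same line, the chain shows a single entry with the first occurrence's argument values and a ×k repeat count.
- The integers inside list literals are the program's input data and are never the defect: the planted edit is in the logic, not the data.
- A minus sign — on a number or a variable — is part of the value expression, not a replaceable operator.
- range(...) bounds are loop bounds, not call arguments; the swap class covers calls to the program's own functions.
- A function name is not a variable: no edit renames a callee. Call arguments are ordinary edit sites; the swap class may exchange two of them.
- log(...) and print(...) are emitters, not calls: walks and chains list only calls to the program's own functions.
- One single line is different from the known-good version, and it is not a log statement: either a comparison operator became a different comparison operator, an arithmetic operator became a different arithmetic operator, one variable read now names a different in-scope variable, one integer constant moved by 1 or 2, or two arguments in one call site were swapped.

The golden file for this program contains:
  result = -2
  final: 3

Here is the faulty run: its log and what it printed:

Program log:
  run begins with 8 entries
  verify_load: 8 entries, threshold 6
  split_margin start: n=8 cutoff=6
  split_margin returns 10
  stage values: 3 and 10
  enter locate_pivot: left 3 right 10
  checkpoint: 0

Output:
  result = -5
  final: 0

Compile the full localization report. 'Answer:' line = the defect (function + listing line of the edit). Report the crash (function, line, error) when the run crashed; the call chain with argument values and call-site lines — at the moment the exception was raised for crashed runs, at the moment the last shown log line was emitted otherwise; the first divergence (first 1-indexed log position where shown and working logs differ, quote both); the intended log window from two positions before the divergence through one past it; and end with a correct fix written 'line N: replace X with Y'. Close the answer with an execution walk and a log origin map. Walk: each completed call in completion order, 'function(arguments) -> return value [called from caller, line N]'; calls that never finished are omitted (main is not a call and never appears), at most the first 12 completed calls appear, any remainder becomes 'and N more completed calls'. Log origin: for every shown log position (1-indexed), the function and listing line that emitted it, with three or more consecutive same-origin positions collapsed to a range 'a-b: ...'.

Answer: the defect is in locate_pivot at line 20.
Key observation: At log position 7 the runs split — shown 'checkpoint: 0', but the working version logs 'checkpoint: 3'.
Call chain: main.
First divergence: position 7 — the shown line 'checkpoint: 0' should read 'checkpoint: 3'.
Intended log window:
  5: stage values: 3 and 10
  6: enter locate_pivot: left 3 right 10
  7: checkpoint: 3
Execution walk:
  resolve_slot([5, 6, 1, 10, 5, 3, 1, 2]) -> 3  [called from verify_load, line 25]
  split_margin([5, 6, 1, 10, 5, 3, 1, 2], 6) -> 10  [called from verify_load, line 26]
  locate_pivot(3, 10) -> 0  [called from verify_load, line 28]
  verify_load([5, 6, 1, 10, 5, 3, 1, 2], 6) -> 0  [called from main, line 34]
Log origin:
  1: from main, line 33
  2: from verify_load, line 24
  3: from split_margin, line 9
  4: from split_margin, line 14
  5: from verify_load, line 27
  6: from locate_pivot, line 18
  7: from main, line 35
A correct fix: line 20: replace `top % top` with `top % quota`.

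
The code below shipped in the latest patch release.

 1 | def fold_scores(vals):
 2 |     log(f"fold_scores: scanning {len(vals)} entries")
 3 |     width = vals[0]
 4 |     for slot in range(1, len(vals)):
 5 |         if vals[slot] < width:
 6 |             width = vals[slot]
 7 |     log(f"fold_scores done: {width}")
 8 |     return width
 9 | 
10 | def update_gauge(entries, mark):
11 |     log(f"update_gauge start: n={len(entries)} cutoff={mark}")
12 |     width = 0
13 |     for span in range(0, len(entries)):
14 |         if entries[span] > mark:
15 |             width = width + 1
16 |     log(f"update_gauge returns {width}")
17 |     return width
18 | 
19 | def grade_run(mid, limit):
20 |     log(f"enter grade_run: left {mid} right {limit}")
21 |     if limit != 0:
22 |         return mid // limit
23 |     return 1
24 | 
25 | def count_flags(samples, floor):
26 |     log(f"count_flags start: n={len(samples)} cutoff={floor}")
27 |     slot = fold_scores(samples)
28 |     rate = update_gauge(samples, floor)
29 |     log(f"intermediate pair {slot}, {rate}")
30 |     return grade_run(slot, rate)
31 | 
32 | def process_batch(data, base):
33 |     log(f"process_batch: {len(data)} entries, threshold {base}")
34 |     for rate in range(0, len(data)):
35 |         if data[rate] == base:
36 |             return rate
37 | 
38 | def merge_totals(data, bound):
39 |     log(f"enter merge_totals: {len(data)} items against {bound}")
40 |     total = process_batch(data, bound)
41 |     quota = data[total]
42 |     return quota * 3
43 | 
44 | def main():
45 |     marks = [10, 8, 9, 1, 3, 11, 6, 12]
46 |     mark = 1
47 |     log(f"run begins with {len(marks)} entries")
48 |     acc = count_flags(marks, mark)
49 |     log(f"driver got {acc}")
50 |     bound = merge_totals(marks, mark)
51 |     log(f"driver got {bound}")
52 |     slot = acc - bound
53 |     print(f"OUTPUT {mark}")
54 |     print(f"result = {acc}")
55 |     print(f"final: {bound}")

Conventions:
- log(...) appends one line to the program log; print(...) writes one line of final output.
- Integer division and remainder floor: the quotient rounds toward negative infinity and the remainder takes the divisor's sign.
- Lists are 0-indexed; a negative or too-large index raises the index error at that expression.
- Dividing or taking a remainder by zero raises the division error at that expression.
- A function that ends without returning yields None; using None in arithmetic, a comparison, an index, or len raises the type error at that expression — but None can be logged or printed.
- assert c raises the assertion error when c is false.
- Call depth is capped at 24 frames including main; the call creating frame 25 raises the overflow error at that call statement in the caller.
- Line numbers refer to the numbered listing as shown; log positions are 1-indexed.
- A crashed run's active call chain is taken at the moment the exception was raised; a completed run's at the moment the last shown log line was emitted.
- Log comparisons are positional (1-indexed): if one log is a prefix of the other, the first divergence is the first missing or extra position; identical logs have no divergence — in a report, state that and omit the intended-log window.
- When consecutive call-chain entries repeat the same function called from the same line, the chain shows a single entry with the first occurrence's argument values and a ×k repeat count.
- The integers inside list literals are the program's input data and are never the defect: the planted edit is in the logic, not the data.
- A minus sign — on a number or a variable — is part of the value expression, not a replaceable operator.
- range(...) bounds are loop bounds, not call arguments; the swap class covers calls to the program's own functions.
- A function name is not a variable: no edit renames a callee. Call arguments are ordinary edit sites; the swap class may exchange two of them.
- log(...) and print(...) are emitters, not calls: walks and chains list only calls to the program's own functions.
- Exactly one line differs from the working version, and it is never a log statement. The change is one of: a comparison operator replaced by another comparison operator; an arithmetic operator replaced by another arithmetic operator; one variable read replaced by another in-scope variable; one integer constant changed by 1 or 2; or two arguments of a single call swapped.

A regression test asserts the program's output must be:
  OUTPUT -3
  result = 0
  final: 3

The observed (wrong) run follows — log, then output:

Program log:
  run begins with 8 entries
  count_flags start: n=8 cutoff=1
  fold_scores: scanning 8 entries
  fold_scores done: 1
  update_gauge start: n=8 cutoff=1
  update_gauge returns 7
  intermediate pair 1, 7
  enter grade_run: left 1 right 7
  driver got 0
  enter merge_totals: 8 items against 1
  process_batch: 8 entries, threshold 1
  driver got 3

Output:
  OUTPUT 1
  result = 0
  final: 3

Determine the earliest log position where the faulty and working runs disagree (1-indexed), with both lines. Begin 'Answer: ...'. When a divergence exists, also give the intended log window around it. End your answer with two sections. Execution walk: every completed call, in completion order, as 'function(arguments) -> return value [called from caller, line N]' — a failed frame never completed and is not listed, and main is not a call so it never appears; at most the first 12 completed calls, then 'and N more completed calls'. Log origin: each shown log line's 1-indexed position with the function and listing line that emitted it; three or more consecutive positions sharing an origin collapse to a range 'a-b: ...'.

Answer: none (the log streams are identical).
Execution walk:
  fold_scores([10, 8, 9, 1, 3, 11, 6, 12]) -> 1  [called from count_flags, line 27]
  update_gauge([10, 8, 9, 1, 3, 11, 6, 12], 1) -> 7  [called from count_flags, line 28]
  grade_run(1, 7) -> 0  [called from count_flags, line 30]
  count_flags([10, 8, 9, 1, 3, 11, 6, 12], 1) -> 0  [called from main, line 48]
  process_batch([10, 8, 9, 1, 3, 11, 6, 12], 1) -> 3  [called from merge_totals, line 40]
  merge_totals([10, 8, 9, 1, 3, 11, 6, 12], 1) -> 3  [called from main, line 50]
Log origin:
  1 — main, line 47
  2 — count_flags, line 26
  3 — fold_scores, line 2
  4 — fold_scores, line 7
  5 — update_gauge, line 11
  6 — update_gauge, line 16
  7 — count_flags, line 29
  8 — grade_run, line 20
  9 — main, line 49
  10 — merge_totals, line 39
  11 — process_batch, line 33
  12 — main, line 51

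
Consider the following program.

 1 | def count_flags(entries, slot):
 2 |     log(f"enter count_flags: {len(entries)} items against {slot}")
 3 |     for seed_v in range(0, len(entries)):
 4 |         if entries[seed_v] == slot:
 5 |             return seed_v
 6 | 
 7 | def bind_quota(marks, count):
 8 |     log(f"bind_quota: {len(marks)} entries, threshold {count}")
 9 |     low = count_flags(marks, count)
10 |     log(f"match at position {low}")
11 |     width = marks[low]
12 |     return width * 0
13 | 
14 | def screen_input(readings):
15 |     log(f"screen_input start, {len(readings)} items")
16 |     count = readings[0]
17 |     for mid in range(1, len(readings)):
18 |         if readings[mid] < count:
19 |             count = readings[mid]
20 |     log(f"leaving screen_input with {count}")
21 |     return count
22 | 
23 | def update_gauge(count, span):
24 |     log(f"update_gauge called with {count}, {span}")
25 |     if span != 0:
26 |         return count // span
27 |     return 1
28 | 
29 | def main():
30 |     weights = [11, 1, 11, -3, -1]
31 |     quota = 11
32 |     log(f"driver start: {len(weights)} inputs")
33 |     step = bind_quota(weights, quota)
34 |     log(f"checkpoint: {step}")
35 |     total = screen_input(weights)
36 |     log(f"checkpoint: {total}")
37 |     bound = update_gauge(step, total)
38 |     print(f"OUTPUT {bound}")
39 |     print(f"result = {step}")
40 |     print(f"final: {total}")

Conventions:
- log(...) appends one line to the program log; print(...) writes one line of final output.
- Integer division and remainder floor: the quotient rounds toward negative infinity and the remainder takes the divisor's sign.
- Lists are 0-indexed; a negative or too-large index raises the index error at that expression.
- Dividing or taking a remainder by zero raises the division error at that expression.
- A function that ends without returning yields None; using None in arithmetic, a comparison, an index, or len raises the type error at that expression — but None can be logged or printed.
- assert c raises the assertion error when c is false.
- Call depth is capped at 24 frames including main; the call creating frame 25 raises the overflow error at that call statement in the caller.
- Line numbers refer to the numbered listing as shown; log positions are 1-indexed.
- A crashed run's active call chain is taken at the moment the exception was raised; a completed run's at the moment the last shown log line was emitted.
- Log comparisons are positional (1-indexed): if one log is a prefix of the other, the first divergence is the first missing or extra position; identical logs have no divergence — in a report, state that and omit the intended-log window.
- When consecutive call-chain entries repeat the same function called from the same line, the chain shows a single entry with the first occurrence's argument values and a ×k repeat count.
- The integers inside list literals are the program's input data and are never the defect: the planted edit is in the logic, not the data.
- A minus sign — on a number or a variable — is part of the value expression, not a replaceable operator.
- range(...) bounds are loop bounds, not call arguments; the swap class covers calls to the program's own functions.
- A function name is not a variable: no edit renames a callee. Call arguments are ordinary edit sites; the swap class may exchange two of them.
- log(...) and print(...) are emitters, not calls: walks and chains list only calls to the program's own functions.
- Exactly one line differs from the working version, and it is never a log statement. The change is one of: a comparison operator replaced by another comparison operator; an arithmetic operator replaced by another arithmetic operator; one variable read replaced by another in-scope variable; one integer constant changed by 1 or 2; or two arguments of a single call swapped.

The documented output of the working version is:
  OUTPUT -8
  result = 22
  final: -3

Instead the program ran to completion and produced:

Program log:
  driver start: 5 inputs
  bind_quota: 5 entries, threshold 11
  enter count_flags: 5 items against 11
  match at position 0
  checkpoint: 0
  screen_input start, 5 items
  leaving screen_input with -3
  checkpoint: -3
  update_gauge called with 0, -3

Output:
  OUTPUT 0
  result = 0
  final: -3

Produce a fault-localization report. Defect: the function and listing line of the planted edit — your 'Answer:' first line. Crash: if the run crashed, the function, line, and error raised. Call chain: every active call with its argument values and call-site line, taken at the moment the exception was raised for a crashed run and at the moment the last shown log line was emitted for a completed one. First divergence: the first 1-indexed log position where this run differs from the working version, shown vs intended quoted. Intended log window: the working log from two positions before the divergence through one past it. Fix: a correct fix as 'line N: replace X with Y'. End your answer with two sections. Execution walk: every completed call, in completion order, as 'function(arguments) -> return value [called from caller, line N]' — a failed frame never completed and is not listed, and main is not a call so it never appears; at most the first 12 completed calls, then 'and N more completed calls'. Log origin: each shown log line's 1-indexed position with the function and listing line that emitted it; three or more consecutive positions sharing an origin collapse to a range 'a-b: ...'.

Answer: the defect is in bind_quota at line 12.
Core observation: Position 5 is the first bad log line: 'checkpoint: 0' should read 'checkpoint: 22'.
Call chain: main -> update_gauge(0, -3) (called at line 37).
First divergence: position 5; shown 'checkpoint: 0' vs intended 'checkpoint: 22'.
Intended log window:
  3: enter count_flags: 5 items against 11
  4: match at position 0
  5: checkpoint: 22
  6: screen_input start, 5 items
Execution walk:
  count_flags([11, 1, 11, -3, -1], 11) -> 0  [called from bind_quota, line 9]
  bind_quota([11, 1, 11, -3, -1], 11) -> 0  [called from main, line 33]
  screen_input([11, 1, 11, -3, -1]) -> -3  [called from main, line 35]
  update_gauge(0, -3) -> 0  [called from main, line 37]
Origin of each log line:
  1: from main, line 32
  2: from bind_quota, line 8
  3: from count_flags, line 2
  4: from bind_quota, line 10
  5: from main, line 34
  6: from screen_input, line 15
  7: from screen_input, line 20
  8: from main, line 36
  9: from update_gauge, line 24
A correct fix: line 12: replace `0` with `2`.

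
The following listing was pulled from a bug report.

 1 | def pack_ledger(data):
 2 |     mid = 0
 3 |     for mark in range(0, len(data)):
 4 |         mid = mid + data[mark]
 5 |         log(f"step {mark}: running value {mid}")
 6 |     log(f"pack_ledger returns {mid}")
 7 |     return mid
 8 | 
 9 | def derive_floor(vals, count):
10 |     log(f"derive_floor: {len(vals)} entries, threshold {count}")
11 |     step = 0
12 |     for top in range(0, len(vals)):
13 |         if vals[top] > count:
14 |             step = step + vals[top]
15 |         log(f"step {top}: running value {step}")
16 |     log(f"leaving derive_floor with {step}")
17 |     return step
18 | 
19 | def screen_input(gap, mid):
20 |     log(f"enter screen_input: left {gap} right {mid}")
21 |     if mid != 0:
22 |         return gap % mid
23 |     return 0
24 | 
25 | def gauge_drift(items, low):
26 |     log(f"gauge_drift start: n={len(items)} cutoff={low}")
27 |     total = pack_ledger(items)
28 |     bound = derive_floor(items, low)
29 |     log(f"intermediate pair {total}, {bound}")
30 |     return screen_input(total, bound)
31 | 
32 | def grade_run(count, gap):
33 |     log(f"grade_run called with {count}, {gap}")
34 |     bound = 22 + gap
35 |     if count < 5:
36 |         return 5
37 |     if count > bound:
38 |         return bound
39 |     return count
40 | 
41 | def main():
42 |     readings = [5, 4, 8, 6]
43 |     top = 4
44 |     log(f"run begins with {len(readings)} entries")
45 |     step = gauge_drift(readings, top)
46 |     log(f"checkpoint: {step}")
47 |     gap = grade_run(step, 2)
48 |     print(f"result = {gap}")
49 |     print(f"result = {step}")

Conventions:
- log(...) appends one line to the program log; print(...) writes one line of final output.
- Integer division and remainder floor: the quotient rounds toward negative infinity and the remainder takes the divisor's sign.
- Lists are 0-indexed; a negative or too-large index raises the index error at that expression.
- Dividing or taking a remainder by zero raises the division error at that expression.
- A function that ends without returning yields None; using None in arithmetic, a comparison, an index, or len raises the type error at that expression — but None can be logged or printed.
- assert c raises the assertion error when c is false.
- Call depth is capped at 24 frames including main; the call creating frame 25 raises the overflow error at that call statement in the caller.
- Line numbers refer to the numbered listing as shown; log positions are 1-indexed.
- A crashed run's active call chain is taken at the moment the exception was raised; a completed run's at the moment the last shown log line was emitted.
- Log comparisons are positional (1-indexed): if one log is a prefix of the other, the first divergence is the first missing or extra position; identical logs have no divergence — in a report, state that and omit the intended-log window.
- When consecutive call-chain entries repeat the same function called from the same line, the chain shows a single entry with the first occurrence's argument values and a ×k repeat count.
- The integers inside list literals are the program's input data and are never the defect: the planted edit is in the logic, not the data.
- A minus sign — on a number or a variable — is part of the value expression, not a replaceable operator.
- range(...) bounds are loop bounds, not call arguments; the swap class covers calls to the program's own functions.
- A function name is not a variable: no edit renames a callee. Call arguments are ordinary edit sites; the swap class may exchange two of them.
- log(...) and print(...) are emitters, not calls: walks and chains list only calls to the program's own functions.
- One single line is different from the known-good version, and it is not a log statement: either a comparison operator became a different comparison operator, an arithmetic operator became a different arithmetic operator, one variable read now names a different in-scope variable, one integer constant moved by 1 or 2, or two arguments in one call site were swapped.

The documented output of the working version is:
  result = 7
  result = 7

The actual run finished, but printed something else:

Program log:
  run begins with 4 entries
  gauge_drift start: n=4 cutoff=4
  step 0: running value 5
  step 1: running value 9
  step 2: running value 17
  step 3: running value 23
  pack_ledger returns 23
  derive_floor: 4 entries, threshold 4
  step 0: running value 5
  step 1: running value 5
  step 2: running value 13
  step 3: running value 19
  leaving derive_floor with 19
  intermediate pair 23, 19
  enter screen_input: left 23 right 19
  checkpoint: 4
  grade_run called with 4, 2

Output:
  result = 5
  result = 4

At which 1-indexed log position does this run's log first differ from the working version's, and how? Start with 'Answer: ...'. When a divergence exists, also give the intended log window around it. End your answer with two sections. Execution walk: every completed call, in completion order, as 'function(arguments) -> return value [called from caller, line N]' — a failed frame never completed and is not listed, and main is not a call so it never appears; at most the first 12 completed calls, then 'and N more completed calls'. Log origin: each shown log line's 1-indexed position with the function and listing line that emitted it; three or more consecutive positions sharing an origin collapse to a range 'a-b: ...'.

Answer: position 2 — the shown line 'gauge_drift start: n=4 cutoff=4' should read 'gauge_drift start: n=4 cutoff=6'.
Intended log window:
  1: run begins with 4 entries
  2: gauge_drift start: n=4 cutoff=6
  3: step 0: running value 5
Execution walk:
  pack_ledger([5, 4, 8, 6]) -> 23  [called from gauge_drift, line 27]
  derive_floor([5, 4, 8, 6], 4) -> 19  [called from gauge_drift, line 28]
  screen_input(23, 19) -> 4  [called from gauge_drift, line 30]
  gauge_drift([5, 4, 8, 6], 4) -> 4  [called from main, line 45]
  grade_run(4, 2) -> 5  [called from main, line 47]
Log origins:
  1 — main, line 44
  2 — gauge_drift, line 26
  3-6 — pack_ledger, line 5
  7 — pack_ledger, line 6
  8 — derive_floor, line 10
  9-12 — derive_floor, line 15
  13 — derive_floor, line 16
  14 — gauge_drift, line 29
  15 — screen_input, line 20
  16 — main, line 46
  17 — grade_run, line 33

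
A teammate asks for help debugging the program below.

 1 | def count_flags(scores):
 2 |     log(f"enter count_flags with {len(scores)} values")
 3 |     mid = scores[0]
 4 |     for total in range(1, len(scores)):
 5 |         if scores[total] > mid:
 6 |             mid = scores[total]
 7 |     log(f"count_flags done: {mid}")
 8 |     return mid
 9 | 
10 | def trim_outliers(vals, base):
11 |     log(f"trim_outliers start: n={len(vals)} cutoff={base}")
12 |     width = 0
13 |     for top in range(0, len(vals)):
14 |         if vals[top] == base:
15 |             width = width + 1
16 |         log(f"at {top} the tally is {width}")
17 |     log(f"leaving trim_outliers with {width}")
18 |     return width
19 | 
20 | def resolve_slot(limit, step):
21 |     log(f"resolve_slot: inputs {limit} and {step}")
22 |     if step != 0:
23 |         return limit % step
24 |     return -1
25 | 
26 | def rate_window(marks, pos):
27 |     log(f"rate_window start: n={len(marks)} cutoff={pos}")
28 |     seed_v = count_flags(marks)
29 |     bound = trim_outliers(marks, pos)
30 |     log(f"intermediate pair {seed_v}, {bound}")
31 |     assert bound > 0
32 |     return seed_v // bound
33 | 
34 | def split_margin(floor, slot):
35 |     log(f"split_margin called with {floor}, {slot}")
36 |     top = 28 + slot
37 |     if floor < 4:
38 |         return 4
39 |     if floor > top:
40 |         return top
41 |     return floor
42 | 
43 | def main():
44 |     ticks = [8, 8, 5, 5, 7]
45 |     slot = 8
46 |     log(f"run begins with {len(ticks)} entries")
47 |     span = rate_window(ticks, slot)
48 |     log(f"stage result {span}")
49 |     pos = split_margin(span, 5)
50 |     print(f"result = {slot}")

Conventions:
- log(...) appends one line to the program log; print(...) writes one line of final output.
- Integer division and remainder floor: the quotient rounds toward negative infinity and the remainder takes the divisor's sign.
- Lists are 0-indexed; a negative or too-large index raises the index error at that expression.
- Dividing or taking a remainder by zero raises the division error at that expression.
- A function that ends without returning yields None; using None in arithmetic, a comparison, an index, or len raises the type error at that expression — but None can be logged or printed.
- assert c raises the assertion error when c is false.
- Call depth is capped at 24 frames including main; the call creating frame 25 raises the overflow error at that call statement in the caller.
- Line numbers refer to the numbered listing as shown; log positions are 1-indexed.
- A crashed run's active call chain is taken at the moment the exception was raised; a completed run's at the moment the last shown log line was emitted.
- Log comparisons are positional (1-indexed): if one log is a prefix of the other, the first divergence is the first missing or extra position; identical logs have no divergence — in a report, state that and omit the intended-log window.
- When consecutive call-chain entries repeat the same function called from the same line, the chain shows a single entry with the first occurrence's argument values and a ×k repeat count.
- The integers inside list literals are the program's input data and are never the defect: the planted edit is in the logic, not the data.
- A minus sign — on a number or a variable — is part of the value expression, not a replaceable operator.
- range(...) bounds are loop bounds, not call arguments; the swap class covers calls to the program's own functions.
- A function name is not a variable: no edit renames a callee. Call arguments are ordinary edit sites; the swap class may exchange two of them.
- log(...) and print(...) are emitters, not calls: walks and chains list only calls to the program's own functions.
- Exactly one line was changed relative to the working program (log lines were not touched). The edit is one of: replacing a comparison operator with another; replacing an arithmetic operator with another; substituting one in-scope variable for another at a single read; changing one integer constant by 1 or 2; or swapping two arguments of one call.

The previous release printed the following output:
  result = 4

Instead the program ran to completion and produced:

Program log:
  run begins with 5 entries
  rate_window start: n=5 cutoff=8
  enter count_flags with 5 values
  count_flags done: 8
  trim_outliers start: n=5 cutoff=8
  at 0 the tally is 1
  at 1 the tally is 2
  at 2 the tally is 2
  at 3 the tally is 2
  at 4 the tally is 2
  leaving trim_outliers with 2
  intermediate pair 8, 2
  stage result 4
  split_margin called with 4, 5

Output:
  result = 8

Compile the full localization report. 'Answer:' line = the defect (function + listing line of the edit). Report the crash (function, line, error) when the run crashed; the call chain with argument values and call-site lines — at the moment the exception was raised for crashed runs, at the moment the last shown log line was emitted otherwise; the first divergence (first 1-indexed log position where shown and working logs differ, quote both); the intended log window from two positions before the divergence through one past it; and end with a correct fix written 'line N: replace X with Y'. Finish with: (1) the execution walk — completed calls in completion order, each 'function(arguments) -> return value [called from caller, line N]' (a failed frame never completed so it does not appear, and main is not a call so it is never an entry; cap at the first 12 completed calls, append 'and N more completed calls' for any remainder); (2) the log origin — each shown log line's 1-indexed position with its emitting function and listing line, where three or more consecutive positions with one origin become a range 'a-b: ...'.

Answer: the defect is in main at line 50.
The tell: No log line changed; the fault shows up purely in the output.
Call chain: main -> split_margin(4, 5) (called at line 49).
First divergence: none — the logs agree in full.
Execution walk:
  count_flags([8, 8, 5, 5, 7]) -> 8  [called from rate_window, line 28]
  trim_outliers([8, 8, 5, 5, 7], 8) -> 2  [called from rate_window, line 29]
  rate_window([8, 8, 5, 5, 7], 8) -> 4  [called from main, line 47]
  split_margin(4, 5) -> 4  [called from main, line 49]
Log origins:
  1: emitted by main (line 46)
  2: emitted by rate_window (line 27)
  3: emitted by count_flags (line 2)
  4: emitted by count_flags (line 7)
  5: emitted by trim_outliers (line 11)
  6-10: emitted by trim_outliers (line 16)
  11: emitted by trim_outliers (line 17)
  12: emitted by rate_window (line 30)
  13: emitted by main (line 48)
  14: emitted by split_margin (line 35)
A correct fix: line 50: replace `slot` with `pos`.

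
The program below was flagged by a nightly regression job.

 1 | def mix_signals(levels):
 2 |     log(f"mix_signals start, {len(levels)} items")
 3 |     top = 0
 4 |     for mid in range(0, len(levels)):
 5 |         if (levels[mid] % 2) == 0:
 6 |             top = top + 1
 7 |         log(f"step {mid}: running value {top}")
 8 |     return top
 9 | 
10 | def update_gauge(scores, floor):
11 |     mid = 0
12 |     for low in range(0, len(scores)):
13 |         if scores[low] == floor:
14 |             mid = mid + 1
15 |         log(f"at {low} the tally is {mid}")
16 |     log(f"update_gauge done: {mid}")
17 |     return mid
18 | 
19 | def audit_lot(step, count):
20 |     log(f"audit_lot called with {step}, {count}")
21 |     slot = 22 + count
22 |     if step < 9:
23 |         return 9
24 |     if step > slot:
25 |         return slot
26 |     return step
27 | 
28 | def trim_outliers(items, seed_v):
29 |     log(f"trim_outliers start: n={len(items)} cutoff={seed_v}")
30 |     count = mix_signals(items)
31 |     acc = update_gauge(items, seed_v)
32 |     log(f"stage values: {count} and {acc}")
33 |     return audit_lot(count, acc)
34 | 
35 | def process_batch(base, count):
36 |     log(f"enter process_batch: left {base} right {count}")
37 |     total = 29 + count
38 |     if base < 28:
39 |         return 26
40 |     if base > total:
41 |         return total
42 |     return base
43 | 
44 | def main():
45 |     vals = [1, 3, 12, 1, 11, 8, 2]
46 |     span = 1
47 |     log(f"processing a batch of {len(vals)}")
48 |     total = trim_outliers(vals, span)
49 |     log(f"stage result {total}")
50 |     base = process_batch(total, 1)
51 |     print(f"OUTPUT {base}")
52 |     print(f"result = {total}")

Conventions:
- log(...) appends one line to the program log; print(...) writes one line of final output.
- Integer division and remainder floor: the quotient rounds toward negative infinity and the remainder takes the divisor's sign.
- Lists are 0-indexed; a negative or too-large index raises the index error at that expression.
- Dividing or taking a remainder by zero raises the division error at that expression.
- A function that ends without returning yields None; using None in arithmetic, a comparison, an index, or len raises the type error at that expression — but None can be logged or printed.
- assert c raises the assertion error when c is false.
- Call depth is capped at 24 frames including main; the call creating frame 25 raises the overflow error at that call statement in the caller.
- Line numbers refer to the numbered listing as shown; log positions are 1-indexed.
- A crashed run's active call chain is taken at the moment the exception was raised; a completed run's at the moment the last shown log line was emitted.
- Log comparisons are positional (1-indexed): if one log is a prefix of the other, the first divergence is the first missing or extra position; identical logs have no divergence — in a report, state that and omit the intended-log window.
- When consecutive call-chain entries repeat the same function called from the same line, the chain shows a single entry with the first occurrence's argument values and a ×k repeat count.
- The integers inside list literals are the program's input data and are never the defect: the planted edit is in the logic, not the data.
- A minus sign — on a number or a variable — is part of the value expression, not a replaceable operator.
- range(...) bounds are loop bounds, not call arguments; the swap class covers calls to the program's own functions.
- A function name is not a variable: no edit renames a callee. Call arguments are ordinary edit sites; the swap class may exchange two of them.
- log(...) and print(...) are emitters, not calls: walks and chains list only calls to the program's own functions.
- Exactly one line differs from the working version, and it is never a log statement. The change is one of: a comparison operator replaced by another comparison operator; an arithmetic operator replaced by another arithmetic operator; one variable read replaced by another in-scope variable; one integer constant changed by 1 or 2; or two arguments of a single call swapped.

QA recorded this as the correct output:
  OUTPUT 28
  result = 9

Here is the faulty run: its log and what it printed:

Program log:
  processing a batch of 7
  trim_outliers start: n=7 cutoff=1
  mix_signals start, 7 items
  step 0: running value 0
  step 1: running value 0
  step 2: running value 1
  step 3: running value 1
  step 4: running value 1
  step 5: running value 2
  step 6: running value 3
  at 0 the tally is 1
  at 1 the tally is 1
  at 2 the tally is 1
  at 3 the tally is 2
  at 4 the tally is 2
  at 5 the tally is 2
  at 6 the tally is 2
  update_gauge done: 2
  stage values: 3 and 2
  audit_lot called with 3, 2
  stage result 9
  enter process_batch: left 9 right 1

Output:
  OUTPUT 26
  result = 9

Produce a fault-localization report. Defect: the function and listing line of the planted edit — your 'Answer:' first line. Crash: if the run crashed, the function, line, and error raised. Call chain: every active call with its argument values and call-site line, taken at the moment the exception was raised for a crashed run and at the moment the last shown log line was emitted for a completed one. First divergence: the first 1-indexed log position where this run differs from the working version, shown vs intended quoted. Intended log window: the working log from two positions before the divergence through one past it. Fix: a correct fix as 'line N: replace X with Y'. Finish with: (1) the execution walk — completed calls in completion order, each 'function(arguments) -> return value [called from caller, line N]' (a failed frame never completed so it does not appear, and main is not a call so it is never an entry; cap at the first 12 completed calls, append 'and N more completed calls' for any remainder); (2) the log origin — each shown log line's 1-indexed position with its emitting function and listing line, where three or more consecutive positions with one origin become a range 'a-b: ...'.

Answer: the defect is in process_batch at line 39.
Core observation: Every logged value matches the working version; the printed result is what differs.
Call chain: main -> process_batch(9, 1) (called at line 50).
First divergence: there is none — every log position agrees.
Execution walk:
  mix_signals([1, 3, 12, 1, 11, 8, 2]) -> 3  [called from trim_outliers, line 30]
  update_gauge([1, 3, 12, 1, 11, 8, 2], 1) -> 2  [called from trim_outliers, line 31]
  audit_lot(3, 2) -> 9  [called from trim_outliers, line 33]
  trim_outliers([1, 3, 12, 1, 11, 8, 2], 1) -> 9  [called from main, line 48]
  process_batch(9, 1) -> 26  [called from main, line 50]
Log origins:
  1 — main, line 47
  2 — trim_outliers, line 29
  3 — mix_signals, line 2
  4-10 — mix_signals, line 7
  11-17 — update_gauge, line 15
  18 — update_gauge, line 16
  19 — trim_outliers, line 32
  20 — audit_lot, line 20
  21 — main, line 49
  22 — process_batch, line 36
A correct fix: line 39: replace `26` with `28`.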